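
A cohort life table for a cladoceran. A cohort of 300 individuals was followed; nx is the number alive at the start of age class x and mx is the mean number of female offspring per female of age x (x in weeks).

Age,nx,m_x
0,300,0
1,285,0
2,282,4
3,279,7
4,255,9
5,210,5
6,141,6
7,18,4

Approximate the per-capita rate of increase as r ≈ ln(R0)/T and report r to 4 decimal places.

lx = nx/n0 = nx/300: 1, 0.95, 0.94, 0.93, 0.85, 0.7, 0.47, 0.06
R0 = Σ lx·mx = 0 + 0 + 3.76 + 6.51 + 7.65 + 3.5 + 2.82 + 0.24 = 24.48
Σ x·lx·mx = 93.75; T = 93.75/24.48 = 3.82966…
r ≈ ln(R0)/T = ln(24.48)/3.82966… = 0.835024… → 0.8350

0.8350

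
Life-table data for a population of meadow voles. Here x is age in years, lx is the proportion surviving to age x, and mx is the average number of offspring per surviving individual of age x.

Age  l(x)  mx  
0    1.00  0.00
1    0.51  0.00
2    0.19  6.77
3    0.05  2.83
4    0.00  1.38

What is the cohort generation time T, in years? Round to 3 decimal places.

lx·mx: 0, 0, 1.2863, 0.1415, 0 → R0 = 1.4278
x·lx·mx: 0, 0, 2.5726, 0.4245, 0 → Σ = 2.9971
T = 2.9971 / 1.4278 = 2.099104… → 2.099

2.099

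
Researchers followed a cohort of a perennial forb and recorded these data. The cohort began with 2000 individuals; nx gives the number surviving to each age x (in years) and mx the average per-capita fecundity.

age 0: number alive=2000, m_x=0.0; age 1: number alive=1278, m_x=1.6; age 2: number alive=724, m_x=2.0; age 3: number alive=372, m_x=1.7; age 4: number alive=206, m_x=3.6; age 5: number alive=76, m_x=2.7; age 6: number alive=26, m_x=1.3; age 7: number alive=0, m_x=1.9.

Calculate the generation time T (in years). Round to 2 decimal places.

2.16

lx = nx/n0 = nx/2000: 1, 0.639, 0.362, 0.186, 0.103, 0.038, 0.013, 0
lx·mx: 0, 1.0224, 0.724, 0.3162, 0.3708, 0.1026, 0.0169, 0 → R0 = 2.5529
x·lx·mx: 0, 1.0224, 1.448, 0.9486, 1.4832, 0.513, 0.1014, 0 → Σ = 5.5166
T = 5.5166 / 2.5529 = 2.160915… → 2.16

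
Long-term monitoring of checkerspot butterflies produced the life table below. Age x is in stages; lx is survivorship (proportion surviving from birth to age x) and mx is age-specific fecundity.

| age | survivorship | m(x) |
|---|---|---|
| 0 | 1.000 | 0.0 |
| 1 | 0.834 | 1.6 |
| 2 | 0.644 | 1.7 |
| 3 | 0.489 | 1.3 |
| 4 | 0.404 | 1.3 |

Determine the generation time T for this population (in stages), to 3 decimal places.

lx·mx: 0, 1.3344, 1.0948, 0.6357, 0.5252 → R0 = 3.5901
x·lx·mx: 0, 1.3344, 2.1896, 1.9071, 2.1008 → Σ = 7.5319
T = 7.5319 / 3.5901 = 2.097964… → 2.098

2.098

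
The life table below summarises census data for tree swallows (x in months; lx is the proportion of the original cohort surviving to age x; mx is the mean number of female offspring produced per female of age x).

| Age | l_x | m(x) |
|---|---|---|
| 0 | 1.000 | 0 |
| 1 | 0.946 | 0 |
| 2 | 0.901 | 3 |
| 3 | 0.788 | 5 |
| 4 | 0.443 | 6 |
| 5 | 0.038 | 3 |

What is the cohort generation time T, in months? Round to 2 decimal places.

3.02

lx·mx: 0, 0, 2.703, 3.94, 2.658, 0.114 → R0 = 9.415
x·lx·mx: 0, 0, 5.406, 11.82, 10.632, 0.57 → Σ = 28.428
T = 28.428 / 9.415 = 3.019437… → 3.02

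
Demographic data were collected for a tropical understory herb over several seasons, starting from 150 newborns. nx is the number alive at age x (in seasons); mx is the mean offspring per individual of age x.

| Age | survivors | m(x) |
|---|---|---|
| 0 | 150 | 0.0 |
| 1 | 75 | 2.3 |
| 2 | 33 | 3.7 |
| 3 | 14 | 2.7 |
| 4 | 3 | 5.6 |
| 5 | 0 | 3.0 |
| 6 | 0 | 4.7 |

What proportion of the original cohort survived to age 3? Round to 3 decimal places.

0.093

l_3 = n_3/n_0 = 14/150 = 0.093333… → 0.093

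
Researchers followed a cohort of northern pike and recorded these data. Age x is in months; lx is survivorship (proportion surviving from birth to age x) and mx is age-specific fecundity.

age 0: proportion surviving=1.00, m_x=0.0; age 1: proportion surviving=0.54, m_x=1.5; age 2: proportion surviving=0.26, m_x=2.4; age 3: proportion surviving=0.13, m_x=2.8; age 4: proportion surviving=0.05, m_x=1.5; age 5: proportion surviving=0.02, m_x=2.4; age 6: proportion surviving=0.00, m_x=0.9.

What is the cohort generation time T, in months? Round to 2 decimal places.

1.92

lx·mx: 0, 0.81, 0.624, 0.364, 0.075, 0.048, 0 → R0 = 1.921
x·lx·mx: 0, 0.81, 1.248, 1.092, 0.3, 0.24, 0 → Σ = 3.69
T = 3.69 / 1.921 = 1.920875… → 1.92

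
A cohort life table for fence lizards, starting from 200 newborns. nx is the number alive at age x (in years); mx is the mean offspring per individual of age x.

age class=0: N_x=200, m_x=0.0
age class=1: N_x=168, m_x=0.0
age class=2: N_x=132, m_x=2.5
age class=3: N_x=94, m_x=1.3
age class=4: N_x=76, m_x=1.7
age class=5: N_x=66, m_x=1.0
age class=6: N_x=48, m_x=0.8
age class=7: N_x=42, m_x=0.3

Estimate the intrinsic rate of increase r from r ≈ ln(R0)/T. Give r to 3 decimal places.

0.398

lx = nx/n0 = nx/200: 1, 0.84, 0.66, 0.47, 0.38, 0.33, 0.24, 0.21
R0 = Σ lx·mx = 0 + 0 + 1.65 + 0.611 + 0.646 + 0.33 + 0.192 + 0.063 = 3.492
Σ x·lx·mx = 10.96; T = 10.96/3.492 = 3.1386…
r ≈ ln(R0)/T = ln(3.492)/3.1386… = 0.39842… → 0.398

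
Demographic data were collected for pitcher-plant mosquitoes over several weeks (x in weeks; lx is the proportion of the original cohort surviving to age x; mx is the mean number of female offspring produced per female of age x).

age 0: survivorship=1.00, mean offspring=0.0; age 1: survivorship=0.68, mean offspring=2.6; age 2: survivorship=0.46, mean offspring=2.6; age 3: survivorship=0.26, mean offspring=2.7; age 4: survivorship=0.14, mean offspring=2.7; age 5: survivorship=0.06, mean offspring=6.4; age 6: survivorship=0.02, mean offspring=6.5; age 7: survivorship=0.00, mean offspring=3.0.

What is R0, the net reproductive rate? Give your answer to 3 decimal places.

4.558

lx·mx by age: 0, 1.768, 1.196, 0.702, 0.378, 0.384, 0.13, 0
R0 = Σ lx·mx = 4.558 → 4.558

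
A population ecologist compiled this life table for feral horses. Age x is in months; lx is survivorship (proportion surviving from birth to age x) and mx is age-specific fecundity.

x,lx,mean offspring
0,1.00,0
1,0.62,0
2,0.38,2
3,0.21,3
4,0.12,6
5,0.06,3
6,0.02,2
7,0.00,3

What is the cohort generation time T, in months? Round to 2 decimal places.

3.19

lx·mx: 0, 0, 0.76, 0.63, 0.72, 0.18, 0.04, 0 → R0 = 2.33
x·lx·mx: 0, 0, 1.52, 1.89, 2.88, 0.9, 0.24, 0 → Σ = 7.43
T = 7.43 / 2.33 = 3.188841… → 3.19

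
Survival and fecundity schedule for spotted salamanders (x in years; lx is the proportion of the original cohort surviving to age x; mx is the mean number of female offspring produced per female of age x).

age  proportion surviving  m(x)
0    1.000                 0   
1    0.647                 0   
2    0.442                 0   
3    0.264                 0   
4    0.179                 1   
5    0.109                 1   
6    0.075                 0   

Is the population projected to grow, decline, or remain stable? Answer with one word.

R0 = Σ lx·mx = 0 + 0 + 0 + 0 + 0.179 + 0.109 + 0 = 0.288
R0 < 1, so the population is declining.

declining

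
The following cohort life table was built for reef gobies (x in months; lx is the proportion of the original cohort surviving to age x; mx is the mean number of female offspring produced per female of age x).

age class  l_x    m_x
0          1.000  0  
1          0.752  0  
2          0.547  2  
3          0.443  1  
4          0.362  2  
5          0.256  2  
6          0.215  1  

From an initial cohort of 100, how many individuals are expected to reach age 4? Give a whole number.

36

Expected survivors = N0 · l_4 = 100 × 0.362 = 36.2 → 36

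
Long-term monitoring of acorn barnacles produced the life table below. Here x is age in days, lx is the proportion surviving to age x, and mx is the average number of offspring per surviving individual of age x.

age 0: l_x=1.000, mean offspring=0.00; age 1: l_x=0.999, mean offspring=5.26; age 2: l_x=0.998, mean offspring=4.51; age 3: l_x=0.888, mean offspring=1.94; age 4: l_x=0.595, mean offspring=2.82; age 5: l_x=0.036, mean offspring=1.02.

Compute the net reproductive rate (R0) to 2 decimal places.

lx·mx by age: 0, 5.25474, 4.50098, 1.72272, 1.6779, 0.03672
R0 = Σ lx·mx = 13.19306 → 13.19

13.19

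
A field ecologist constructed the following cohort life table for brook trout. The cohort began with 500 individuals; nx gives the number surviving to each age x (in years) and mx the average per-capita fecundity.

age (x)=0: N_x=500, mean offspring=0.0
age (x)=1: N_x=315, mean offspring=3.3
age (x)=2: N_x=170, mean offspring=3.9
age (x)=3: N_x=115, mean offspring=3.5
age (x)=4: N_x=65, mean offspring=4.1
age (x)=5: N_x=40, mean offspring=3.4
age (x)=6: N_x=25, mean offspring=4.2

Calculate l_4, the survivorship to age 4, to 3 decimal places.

l_4 = n_4/n_0 = 65/500 = 0.13 → 0.130

0.130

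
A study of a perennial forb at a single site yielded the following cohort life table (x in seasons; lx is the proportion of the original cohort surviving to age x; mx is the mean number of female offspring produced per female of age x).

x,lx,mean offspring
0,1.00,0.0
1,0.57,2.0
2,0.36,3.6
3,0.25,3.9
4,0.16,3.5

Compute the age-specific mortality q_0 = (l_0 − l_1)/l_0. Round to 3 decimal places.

q_0 = (l_0 − l_1) / l_0 = (1 − 0.57) / 1
     = 0.43 / 1 = 0.43 → 0.430

0.430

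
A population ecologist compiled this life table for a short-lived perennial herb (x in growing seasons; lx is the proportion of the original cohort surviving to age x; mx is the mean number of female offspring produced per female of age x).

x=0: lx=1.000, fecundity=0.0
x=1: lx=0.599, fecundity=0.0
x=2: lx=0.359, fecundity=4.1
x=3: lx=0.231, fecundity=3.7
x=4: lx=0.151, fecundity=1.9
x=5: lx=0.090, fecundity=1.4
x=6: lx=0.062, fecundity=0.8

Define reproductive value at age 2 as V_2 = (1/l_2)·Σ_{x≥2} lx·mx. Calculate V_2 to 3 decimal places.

lx·mx for x ≥ 2: 1.4719, 0.8547, 0.2869, 0.126, 0.0496 → sum = 2.7891
V_2 = 2.7891 / l_2 = 2.7891 / 0.359 = 7.769081… → 7.769

7.769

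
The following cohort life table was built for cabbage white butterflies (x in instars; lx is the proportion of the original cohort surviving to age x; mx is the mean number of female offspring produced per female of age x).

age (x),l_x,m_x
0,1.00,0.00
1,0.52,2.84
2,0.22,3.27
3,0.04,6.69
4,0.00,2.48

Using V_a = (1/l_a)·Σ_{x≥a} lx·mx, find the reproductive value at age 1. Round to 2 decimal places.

4.74

lx·mx for x ≥ 1: 1.4768, 0.7194, 0.2676, 0 → sum = 2.4638
V_1 = 2.4638 / l_1 = 2.4638 / 0.52 = 4.738077… → 4.74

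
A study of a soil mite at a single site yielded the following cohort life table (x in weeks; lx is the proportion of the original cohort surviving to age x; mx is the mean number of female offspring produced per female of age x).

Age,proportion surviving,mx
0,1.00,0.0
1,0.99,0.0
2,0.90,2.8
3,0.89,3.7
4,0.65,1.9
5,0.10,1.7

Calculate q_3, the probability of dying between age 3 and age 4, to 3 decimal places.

0.270

q_3 = (l_3 − l_4) / l_3 = (0.89 − 0.65) / 0.89
     = 0.24 / 0.89 = 0.269663… → 0.270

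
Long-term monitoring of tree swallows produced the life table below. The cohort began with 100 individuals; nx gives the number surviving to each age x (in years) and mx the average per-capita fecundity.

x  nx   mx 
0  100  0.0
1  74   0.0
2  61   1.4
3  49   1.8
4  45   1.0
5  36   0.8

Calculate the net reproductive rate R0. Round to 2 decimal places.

lx = nx/n0 = nx/100: 1, 0.74, 0.61, 0.49, 0.45, 0.36
lx·mx by age: 0, 0, 0.854, 0.882, 0.45, 0.288
R0 = Σ lx·mx = 2.474 → 2.47

2.47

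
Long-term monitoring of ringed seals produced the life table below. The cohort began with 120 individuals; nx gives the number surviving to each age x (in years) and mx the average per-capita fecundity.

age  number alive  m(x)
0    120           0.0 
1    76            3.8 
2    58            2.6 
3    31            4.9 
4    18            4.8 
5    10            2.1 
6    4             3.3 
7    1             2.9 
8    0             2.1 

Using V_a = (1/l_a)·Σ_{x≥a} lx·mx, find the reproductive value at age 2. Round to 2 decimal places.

lx = nx/n0 = nx/120: 1, 0.63333…, 0.48333…, 0.25833…, 0.15, 0.08333…, 0.03333…, 0.00833…, 0
lx·mx for x ≥ 2: 1.256667…, 1.265833…, 0.72, 0.175…, 0.11…, 0.024167…, 0 → sum = 3.551667…
V_2 = 3.551667… / l_2 = 3.551667… / 0.483333… = 7.348276… → 7.35

7.35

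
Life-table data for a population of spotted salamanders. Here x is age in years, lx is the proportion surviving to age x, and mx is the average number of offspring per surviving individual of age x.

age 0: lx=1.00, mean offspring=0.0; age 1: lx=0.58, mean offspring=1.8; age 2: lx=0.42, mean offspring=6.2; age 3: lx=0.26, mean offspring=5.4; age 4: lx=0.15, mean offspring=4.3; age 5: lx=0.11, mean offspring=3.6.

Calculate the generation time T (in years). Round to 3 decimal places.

lx·mx: 0, 1.044, 2.604, 1.404, 0.645, 0.396 → R0 = 6.093
x·lx·mx: 0, 1.044, 5.208, 4.212, 2.58, 1.98 → Σ = 15.024
T = 15.024 / 6.093 = 2.46578… → 2.466

2.466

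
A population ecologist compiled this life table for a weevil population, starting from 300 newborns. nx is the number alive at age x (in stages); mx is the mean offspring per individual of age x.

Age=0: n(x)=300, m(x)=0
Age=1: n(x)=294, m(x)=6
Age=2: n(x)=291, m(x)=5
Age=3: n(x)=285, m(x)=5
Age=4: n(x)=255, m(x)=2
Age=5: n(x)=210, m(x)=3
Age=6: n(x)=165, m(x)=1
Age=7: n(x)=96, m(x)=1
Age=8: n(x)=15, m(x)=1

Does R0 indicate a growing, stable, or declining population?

lx = nx/n0 = nx/300: 1, 0.98, 0.97, 0.95, 0.85, 0.7, 0.55, 0.32, 0.05
R0 = Σ lx·mx = 0 + 5.88 + 4.85 + 4.75 + 1.7 + 2.1 + 0.55 + 0.32 + 0.05 = 20.2
R0 > 1, so the population is growing.

growing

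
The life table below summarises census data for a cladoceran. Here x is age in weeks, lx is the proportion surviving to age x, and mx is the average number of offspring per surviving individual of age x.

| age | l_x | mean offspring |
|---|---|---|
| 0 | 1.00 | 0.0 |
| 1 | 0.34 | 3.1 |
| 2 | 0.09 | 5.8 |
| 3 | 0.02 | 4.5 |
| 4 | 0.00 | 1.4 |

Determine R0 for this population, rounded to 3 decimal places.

lx·mx by age: 0, 1.054, 0.522, 0.09, 0
R0 = Σ lx·mx = 1.666 → 1.666

1.666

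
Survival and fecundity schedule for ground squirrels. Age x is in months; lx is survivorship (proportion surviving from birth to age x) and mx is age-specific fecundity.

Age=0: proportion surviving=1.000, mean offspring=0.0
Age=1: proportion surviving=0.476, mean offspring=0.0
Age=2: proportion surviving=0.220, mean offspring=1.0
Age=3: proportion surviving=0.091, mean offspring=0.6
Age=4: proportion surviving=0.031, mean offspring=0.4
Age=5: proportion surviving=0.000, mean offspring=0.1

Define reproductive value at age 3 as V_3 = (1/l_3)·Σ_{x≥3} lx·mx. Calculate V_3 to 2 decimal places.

0.74

lx·mx for x ≥ 3: 0.0546, 0.0124, 0 → sum = 0.067
V_3 = 0.067 / l_3 = 0.067 / 0.091 = 0.736264… → 0.74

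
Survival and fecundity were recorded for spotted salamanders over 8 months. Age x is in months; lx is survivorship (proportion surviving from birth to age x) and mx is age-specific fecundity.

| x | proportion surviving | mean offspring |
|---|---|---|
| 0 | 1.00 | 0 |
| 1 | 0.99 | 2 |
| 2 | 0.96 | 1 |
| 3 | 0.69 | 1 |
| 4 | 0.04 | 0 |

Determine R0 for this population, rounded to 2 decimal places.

lx·mx by age: 0, 1.98, 0.96, 0.69, 0
R0 = Σ lx·mx = 3.63 → 3.63

3.63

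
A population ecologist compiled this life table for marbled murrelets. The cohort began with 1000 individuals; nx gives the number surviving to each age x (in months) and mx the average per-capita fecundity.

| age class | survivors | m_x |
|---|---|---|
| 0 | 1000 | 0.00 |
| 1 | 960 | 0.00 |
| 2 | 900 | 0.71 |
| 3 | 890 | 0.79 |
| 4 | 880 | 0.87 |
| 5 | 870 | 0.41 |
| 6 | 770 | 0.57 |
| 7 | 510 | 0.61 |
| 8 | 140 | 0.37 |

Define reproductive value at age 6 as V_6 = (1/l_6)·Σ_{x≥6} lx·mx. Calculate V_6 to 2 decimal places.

lx = nx/n0 = nx/1000: 1, 0.96, 0.9, 0.89, 0.88, 0.87, 0.77, 0.51, 0.14
lx·mx for x ≥ 6: 0.4389, 0.3111, 0.0518 → sum = 0.8018
V_6 = 0.8018 / l_6 = 0.8018 / 0.77 = 1.041299… → 1.04

1.04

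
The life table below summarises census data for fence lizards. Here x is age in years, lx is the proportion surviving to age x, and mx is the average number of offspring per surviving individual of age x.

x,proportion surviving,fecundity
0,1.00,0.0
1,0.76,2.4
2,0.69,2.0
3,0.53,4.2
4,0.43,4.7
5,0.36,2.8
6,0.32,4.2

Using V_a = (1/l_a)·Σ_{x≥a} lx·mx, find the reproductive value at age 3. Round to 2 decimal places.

12.45

lx·mx for x ≥ 3: 2.226, 2.021, 1.008, 1.344 → sum = 6.599
V_3 = 6.599 / l_3 = 6.599 / 0.53 = 12.450943… → 12.45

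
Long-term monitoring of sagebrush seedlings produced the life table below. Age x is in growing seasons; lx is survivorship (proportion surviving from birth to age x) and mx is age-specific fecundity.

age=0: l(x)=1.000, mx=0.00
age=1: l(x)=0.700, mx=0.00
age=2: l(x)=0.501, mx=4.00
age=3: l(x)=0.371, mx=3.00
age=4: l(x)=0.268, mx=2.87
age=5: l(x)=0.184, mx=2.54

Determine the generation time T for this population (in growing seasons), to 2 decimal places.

lx·mx: 0, 0, 2.004, 1.113, 0.76916, 0.46736 → R0 = 4.35352
x·lx·mx: 0, 0, 4.008, 3.339, 3.07664, 2.3368 → Σ = 12.76044
T = 12.76044 / 4.35352 = 2.931063… → 2.93

2.93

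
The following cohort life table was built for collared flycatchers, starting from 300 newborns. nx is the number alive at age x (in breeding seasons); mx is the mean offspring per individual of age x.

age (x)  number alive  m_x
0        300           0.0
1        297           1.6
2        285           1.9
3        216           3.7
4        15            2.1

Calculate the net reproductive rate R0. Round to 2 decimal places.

6.16

lx = nx/n0 = nx/300: 1, 0.99, 0.95, 0.72, 0.05
lx·mx by age: 0, 1.584, 1.805, 2.664, 0.105
R0 = Σ lx·mx = 6.158 → 6.16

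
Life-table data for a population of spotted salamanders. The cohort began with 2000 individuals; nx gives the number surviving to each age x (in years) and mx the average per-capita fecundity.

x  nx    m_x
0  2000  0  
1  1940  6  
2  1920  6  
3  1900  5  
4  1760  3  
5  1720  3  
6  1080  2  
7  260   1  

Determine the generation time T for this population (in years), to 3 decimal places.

lx = nx/n0 = nx/2000: 1, 0.97, 0.96, 0.95, 0.88, 0.86, 0.54, 0.13
lx·mx: 0, 5.82, 5.76, 4.75, 2.64, 2.58, 1.08, 0.13 → R0 = 22.76
x·lx·mx: 0, 5.82, 11.52, 14.25, 10.56, 12.9, 6.48, 0.91 → Σ = 62.44
T = 62.44 / 22.76 = 2.743409… → 2.743

2.743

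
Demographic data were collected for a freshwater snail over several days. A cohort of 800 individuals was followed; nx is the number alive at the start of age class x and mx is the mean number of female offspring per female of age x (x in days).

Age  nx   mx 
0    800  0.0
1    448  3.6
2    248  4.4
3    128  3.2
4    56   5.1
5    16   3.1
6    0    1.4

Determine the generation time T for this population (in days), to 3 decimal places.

1.860

lx = nx/n0 = nx/800: 1, 0.56, 0.31, 0.16, 0.07, 0.02, 0
lx·mx: 0, 2.016, 1.364, 0.512, 0.357, 0.062, 0 → R0 = 4.311
x·lx·mx: 0, 2.016, 2.728, 1.536, 1.428, 0.31, 0 → Σ = 8.018
T = 8.018 / 4.311 = 1.859893… → 1.860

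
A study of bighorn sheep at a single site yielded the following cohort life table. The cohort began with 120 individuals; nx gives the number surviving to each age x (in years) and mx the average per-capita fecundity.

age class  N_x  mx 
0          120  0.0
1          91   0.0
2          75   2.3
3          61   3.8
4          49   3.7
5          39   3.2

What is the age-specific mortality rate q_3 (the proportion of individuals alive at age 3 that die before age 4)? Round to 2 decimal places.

lx = nx/n0 = nx/120: 1, 0.75833…, 0.625, 0.50833…, 0.40833…, 0.325
q_3 = (l_3 − l_4) / l_3 = (0.508333… − 0.408333…) / 0.508333…
     = 0.1… / 0.508333… = 0.196721… → 0.20

0.20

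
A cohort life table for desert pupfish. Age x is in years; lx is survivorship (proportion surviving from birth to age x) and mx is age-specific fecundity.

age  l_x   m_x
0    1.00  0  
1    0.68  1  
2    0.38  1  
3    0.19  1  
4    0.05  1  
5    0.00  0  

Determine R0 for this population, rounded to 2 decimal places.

1.30

lx·mx by age: 0, 0.68, 0.38, 0.19, 0.05, 0
R0 = Σ lx·mx = 1.3 → 1.30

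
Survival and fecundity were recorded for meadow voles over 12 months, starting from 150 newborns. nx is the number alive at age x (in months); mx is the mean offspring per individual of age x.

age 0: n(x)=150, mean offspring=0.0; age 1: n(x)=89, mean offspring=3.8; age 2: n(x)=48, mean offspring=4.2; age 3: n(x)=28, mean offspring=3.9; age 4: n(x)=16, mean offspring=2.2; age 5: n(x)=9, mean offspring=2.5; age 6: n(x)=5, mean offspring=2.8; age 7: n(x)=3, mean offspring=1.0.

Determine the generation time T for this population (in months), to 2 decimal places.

1.97

lx = nx/n0 = nx/150: 1, 0.59333…, 0.32, 0.18667…, 0.10667…, 0.06, 0.03333…, 0.02
lx·mx: 0, 2.254667…, 1.344, 0.728…, 0.234667…, 0.15, 0.093333…, 0.02 → R0 = 4.824667…
x·lx·mx: 0, 2.254667…, 2.688, 2.184…, 0.938667…, 0.75, 0.56…, 0.14 → Σ = 9.515333…
T = 9.515333… / 4.824667… = 1.972226… → 1.97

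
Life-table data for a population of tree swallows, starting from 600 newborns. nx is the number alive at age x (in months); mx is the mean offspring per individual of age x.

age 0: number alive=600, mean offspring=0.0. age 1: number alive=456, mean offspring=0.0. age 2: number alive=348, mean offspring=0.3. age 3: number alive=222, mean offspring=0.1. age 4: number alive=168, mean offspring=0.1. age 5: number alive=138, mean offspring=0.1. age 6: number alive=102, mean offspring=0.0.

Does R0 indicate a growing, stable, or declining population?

lx = nx/n0 = nx/600: 1, 0.76, 0.58, 0.37, 0.28, 0.23, 0.17
R0 = Σ lx·mx = 0 + 0 + 0.174 + 0.037 + 0.028 + 0.023 + 0 = 0.262
R0 < 1, so the population is declining.

declining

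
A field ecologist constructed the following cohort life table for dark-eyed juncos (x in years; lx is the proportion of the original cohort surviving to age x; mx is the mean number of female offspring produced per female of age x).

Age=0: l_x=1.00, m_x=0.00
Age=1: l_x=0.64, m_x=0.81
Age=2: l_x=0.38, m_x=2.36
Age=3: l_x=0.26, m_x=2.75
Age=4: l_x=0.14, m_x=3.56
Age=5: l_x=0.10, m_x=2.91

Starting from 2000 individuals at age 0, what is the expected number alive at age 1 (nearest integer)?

Expected survivors = N0 · l_1 = 2000 × 0.64 = 1280 → 1280

1280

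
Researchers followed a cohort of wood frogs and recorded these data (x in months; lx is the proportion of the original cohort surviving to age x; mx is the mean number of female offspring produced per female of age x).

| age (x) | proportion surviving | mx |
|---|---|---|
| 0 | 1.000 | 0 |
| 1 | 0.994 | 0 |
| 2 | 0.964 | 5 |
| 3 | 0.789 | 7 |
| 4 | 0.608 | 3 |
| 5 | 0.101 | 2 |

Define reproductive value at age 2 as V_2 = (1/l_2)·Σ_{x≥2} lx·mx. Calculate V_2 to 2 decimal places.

lx·mx for x ≥ 2: 4.82, 5.523, 1.824, 0.202 → sum = 12.369
V_2 = 12.369 / l_2 = 12.369 / 0.964 = 12.830913… → 12.83

12.83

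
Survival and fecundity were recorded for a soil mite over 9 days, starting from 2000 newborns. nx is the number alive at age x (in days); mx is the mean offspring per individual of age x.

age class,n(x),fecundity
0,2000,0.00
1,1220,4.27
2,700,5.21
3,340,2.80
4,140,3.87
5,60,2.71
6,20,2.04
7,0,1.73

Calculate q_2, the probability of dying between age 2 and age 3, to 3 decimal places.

lx = nx/n0 = nx/2000: 1, 0.61, 0.35, 0.17, 0.07, 0.03, 0.01, 0
q_2 = (l_2 − l_3) / l_2 = (0.35 − 0.17) / 0.35
     = 0.18 / 0.35 = 0.514286… → 0.514

0.514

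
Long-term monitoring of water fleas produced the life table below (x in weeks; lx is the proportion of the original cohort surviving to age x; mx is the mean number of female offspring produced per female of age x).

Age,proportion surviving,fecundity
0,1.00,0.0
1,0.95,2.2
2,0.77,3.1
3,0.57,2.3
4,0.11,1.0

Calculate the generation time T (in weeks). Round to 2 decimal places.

lx·mx: 0, 2.09, 2.387, 1.311, 0.11 → R0 = 5.898
x·lx·mx: 0, 2.09, 4.774, 3.933, 0.44 → Σ = 11.237
T = 11.237 / 5.898 = 1.905222… → 1.91

1.91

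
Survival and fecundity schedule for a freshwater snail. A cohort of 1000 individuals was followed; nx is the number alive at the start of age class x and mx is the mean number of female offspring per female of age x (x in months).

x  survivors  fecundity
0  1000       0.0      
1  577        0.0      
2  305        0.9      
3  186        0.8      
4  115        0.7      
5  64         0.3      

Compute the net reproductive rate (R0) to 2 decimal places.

lx = nx/n0 = nx/1000: 1, 0.577, 0.305, 0.186, 0.115, 0.064
lx·mx by age: 0, 0, 0.2745, 0.1488, 0.0805, 0.0192
R0 = Σ lx·mx = 0.523 → 0.52

0.52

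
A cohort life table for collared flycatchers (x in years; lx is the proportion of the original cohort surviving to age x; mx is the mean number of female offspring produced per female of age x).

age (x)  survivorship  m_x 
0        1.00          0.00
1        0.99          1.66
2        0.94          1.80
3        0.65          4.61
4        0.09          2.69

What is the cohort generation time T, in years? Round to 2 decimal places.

lx·mx: 0, 1.6434, 1.692, 2.9965, 0.2421 → R0 = 6.574
x·lx·mx: 0, 1.6434, 3.384, 8.9895, 0.9684 → Σ = 14.9853
T = 14.9853 / 6.574 = 2.27948… → 2.28

2.28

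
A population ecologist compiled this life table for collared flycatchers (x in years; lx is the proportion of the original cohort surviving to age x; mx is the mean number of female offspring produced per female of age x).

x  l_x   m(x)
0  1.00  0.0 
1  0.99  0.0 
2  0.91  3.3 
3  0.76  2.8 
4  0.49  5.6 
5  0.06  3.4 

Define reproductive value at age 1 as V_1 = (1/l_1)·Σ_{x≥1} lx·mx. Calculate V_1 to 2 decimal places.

lx·mx for x ≥ 1: 0, 3.003, 2.128, 2.744, 0.204 → sum = 8.079
V_1 = 8.079 / l_1 = 8.079 / 0.99 = 8.160606… → 8.16

8.16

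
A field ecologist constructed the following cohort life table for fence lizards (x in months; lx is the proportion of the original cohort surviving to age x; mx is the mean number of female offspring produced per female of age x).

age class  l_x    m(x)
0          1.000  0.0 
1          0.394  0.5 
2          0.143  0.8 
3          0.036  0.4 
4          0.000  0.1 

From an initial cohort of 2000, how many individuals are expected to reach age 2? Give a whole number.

286

Expected survivors = N0 · l_2 = 2000 × 0.143 = 286 → 286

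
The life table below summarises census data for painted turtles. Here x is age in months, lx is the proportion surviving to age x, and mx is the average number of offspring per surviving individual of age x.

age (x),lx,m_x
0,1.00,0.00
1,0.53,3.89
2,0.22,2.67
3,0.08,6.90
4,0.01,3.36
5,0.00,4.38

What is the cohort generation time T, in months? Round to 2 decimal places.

1.55

lx·mx: 0, 2.0617, 0.5874, 0.552, 0.0336, 0 → R0 = 3.2347
x·lx·mx: 0, 2.0617, 1.1748, 1.656, 0.1344, 0 → Σ = 5.0269
T = 5.0269 / 3.2347 = 1.554054… → 1.55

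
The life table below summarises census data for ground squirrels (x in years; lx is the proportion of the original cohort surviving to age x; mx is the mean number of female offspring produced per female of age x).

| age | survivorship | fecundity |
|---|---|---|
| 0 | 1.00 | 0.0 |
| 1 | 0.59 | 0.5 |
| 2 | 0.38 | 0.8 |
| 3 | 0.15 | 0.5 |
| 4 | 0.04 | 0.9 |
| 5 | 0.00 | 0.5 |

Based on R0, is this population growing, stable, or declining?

declining

R0 = Σ lx·mx = 0 + 0.295 + 0.304 + 0.075 + 0.036 + 0 = 0.71
R0 < 1, so the population is declining.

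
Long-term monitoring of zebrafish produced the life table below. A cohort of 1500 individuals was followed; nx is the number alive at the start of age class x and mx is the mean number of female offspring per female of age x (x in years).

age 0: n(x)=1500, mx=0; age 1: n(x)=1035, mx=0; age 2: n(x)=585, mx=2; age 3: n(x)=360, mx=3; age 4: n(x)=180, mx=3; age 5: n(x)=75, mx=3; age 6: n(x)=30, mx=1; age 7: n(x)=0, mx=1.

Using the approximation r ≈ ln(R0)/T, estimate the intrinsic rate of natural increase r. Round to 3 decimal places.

lx = nx/n0 = nx/1500: 1, 0.69, 0.39, 0.24, 0.12, 0.05, 0.02, 0
R0 = Σ lx·mx = 0 + 0 + 0.78 + 0.72 + 0.36 + 0.15 + 0.02 + 0 = 2.03
Σ x·lx·mx = 6.03; T = 6.03/2.03 = 2.97044…
r ≈ ln(R0)/T = ln(2.03)/2.97044… = 0.23836… → 0.238

0.238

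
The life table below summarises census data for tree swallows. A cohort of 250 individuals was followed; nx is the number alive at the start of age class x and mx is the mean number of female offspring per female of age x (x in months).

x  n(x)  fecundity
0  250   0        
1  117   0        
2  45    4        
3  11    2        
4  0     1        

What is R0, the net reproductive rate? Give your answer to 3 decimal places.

0.808

lx = nx/n0 = nx/250: 1, 0.468, 0.18, 0.044, 0
lx·mx by age: 0, 0, 0.72, 0.088, 0
R0 = Σ lx·mx = 0.808 → 0.808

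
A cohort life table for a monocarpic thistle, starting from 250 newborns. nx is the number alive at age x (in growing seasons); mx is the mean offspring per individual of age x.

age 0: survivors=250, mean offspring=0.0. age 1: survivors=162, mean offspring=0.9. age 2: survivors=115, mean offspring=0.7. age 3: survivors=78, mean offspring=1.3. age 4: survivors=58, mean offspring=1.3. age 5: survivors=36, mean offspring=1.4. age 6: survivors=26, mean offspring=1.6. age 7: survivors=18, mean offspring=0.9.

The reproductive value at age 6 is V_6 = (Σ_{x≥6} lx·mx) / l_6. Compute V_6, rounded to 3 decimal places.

lx = nx/n0 = nx/250: 1, 0.648, 0.46, 0.312, 0.232, 0.144, 0.104, 0.072
lx·mx for x ≥ 6: 0.1664, 0.0648 → sum = 0.2312
V_6 = 0.2312 / l_6 = 0.2312 / 0.104 = 2.223077… → 2.223

2.223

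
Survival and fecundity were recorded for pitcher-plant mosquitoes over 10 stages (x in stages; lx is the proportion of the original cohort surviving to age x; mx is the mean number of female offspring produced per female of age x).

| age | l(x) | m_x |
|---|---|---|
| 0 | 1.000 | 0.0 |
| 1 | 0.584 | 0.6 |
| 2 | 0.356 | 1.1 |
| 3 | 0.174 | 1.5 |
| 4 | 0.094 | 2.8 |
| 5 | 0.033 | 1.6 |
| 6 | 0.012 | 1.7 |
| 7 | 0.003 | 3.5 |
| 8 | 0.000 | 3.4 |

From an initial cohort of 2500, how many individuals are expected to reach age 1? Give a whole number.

Expected survivors = N0 · l_1 = 2500 × 0.584 = 1460 → 1460

1460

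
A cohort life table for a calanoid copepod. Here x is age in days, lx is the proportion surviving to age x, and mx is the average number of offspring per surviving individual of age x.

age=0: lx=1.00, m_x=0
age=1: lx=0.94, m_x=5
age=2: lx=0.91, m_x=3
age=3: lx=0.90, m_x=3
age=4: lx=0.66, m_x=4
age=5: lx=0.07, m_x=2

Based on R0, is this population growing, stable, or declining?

R0 = Σ lx·mx = 0 + 4.7 + 2.73 + 2.7 + 2.64 + 0.14 = 12.91
R0 > 1, so the population is growing.

growing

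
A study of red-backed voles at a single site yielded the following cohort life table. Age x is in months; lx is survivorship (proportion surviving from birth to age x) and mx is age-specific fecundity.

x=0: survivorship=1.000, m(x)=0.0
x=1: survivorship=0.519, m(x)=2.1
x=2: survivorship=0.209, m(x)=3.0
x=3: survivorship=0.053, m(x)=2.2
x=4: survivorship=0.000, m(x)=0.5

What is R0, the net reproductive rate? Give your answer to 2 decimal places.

1.83

lx·mx by age: 0, 1.0899, 0.627, 0.1166, 0
R0 = Σ lx·mx = 1.8335 → 1.83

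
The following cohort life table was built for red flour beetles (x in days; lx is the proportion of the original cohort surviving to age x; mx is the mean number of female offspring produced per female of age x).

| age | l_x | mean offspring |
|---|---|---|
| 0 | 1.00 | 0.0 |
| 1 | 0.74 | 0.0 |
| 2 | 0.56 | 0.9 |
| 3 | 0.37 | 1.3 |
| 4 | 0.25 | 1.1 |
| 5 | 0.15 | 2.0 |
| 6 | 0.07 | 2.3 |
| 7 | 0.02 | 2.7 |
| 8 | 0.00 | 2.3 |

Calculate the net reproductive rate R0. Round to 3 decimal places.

lx·mx by age: 0, 0, 0.504, 0.481, 0.275, 0.3, 0.161, 0.054, 0
R0 = Σ lx·mx = 1.775 → 1.775

1.775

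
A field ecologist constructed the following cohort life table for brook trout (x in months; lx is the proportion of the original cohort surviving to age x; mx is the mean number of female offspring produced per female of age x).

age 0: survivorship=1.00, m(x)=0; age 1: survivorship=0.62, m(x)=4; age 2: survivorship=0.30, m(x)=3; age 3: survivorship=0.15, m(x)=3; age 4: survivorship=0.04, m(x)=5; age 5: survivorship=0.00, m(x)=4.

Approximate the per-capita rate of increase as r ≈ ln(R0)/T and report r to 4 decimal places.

R0 = Σ lx·mx = 0 + 2.48 + 0.9 + 0.45 + 0.2 + 0 = 4.03
Σ x·lx·mx = 6.43; T = 6.43/4.03 = 1.59553…
r ≈ ln(R0)/T = ln(4.03)/1.59553… = 0.873543… → 0.8735

0.8735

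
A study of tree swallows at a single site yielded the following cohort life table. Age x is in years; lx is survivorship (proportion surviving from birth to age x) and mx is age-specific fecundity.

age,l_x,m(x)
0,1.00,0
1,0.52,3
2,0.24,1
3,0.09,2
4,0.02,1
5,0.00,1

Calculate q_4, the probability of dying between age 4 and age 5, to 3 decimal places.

q_4 = (l_4 − l_5) / l_4 = (0.02 − 0) / 0.02
     = 0.02 / 0.02 = 1 → 1.000

1.000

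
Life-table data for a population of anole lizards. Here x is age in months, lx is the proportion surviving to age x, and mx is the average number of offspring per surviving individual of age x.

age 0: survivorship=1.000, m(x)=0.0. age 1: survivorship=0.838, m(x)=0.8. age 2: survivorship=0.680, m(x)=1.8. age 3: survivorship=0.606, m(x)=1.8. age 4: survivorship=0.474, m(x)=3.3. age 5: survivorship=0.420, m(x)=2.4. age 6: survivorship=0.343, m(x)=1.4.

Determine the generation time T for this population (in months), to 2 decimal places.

lx·mx: 0, 0.6704, 1.224, 1.0908, 1.5642, 1.008, 0.4802 → R0 = 6.0376
x·lx·mx: 0, 0.6704, 2.448, 3.2724, 6.2568, 5.04, 2.8812 → Σ = 20.5688
T = 20.5688 / 6.0376 = 3.406784… → 3.41

3.41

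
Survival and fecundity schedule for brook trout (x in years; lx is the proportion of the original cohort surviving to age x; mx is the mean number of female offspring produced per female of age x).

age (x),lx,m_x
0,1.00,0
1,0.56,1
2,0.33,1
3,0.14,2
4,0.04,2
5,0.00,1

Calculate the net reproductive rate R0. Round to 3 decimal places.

1.250

lx·mx by age: 0, 0.56, 0.33, 0.28, 0.08, 0
R0 = Σ lx·mx = 1.25 → 1.250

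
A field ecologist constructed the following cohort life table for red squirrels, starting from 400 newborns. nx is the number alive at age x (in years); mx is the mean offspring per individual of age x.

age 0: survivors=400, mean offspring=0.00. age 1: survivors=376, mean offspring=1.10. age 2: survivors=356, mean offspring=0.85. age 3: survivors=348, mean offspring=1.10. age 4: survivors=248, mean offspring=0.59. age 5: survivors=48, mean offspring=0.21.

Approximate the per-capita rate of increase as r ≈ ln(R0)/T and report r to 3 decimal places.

lx = nx/n0 = nx/400: 1, 0.94, 0.89, 0.87, 0.62, 0.12
R0 = Σ lx·mx = 0 + 1.034 + 0.7565 + 0.957 + 0.3658 + 0.0252 = 3.1385
Σ x·lx·mx = 7.0072; T = 7.0072/3.1385 = 2.23266…
r ≈ ln(R0)/T = ln(3.1385)/2.23266… = 0.51228… → 0.512

0.512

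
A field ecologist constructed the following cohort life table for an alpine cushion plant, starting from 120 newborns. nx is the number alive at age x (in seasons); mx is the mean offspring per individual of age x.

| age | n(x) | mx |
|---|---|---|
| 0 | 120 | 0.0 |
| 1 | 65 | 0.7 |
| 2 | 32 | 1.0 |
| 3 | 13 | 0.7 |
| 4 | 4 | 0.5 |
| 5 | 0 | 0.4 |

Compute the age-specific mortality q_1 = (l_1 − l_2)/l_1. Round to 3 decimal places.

0.508

lx = nx/n0 = nx/120: 1, 0.54167…, 0.26667…, 0.10833…, 0.03333…, 0
q_1 = (l_1 − l_2) / l_1 = (0.541667… − 0.266667…) / 0.541667…
     = 0.275… / 0.541667… = 0.507692… → 0.508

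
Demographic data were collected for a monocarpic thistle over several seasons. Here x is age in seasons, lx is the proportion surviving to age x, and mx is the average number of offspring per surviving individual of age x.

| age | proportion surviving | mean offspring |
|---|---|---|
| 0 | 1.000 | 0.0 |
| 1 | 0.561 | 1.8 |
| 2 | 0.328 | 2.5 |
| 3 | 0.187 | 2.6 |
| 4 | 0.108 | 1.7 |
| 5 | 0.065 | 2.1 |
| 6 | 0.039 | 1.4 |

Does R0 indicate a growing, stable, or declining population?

growing

R0 = Σ lx·mx = 0 + 1.0098 + 0.82 + 0.4862 + 0.1836 + 0.1365 + 0.0546 = 2.6907
R0 > 1, so the population is growing.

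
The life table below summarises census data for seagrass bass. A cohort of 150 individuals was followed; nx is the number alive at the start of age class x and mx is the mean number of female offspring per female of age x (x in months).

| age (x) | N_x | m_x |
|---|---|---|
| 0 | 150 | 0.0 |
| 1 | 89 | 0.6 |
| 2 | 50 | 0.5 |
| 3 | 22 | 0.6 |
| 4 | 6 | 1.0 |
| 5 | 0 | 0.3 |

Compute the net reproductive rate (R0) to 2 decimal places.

0.65

lx = nx/n0 = nx/150: 1, 0.59333…, 0.33333…, 0.14667…, 0.04, 0
lx·mx by age: 0, 0.356…, 0.166667…, 0.088…, 0.04, 0
R0 = Σ lx·mx = 0.650667… → 0.65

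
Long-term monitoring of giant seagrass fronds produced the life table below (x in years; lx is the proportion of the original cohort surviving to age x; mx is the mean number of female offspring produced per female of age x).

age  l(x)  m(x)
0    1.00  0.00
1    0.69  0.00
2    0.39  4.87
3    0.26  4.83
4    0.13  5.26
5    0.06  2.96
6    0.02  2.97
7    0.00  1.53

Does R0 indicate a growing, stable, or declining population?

R0 = Σ lx·mx = 0 + 0 + 1.8993 + 1.2558 + 0.6838 + 0.1776 + 0.0594 + 0 = 4.0759
R0 > 1, so the population is growing.

growing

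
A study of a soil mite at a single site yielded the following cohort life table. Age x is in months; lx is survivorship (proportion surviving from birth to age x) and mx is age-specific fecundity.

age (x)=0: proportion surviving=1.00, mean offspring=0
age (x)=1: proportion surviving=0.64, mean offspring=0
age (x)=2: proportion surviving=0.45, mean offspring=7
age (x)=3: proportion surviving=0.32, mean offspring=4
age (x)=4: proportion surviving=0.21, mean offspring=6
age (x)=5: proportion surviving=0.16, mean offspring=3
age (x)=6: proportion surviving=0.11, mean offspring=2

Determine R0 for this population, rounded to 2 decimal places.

lx·mx by age: 0, 0, 3.15, 1.28, 1.26, 0.48, 0.22
R0 = Σ lx·mx = 6.39 → 6.39

6.39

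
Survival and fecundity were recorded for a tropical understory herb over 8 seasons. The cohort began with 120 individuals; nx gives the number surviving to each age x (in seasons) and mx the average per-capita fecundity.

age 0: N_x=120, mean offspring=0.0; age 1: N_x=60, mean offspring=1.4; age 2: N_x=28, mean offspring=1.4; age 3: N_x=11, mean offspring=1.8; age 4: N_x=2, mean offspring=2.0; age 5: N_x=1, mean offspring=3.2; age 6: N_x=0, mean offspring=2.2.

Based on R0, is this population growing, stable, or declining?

growing

lx = nx/n0 = nx/120: 1, 0.5, 0.23333…, 0.09167…, 0.01667…, 0.00833…, 0
R0 = Σ lx·mx = 0 + 0.7 + 0.326667… + 0.165… + 0.033333… + 0.026667… + 0 = 1.251667…
R0 > 1, so the population is growing.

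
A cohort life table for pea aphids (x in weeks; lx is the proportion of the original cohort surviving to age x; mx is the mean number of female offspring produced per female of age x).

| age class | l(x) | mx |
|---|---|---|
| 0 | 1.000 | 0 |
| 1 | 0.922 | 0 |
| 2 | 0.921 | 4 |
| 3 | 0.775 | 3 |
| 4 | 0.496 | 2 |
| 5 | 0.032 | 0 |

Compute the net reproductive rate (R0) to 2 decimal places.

lx·mx by age: 0, 0, 3.684, 2.325, 0.992, 0
R0 = Σ lx·mx = 7.001 → 7.00

7.00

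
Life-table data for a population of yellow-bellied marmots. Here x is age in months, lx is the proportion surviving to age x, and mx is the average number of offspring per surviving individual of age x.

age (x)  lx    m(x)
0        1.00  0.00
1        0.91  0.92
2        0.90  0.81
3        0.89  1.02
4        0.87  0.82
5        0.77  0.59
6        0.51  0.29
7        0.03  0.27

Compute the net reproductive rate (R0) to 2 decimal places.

3.80

lx·mx by age: 0, 0.8372, 0.729, 0.9078, 0.7134, 0.4543, 0.1479, 0.0081
R0 = Σ lx·mx = 3.7977 → 3.80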